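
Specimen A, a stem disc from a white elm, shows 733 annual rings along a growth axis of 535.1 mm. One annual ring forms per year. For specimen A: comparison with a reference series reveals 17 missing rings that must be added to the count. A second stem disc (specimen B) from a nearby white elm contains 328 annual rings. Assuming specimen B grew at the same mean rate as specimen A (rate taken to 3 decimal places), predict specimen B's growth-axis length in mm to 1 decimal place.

Specimen A: correcting the raw count gives 733 + 17 = 750 true annual rings.
A: Mean rate = 535.1 mm / 750 years ≈ 0.713 mm/yr.
Length of B = 0.713 × 328 = 233.9 mm.

233.9 mm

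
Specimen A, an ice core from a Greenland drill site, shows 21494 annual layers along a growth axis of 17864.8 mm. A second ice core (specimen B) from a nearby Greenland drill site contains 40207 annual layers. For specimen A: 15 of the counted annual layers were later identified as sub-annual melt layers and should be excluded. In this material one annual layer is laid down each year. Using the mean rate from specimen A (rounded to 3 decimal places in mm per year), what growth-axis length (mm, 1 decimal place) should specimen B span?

33452.2 mm

Specimen A: after corrections the count is 21494 − 15 = 21479 annual layers.
A: Extension rate ≈ 17864.8 / 21479 = 0.832 mm per year.
Length of B = 0.832 × 40207 = 33452.2 mm.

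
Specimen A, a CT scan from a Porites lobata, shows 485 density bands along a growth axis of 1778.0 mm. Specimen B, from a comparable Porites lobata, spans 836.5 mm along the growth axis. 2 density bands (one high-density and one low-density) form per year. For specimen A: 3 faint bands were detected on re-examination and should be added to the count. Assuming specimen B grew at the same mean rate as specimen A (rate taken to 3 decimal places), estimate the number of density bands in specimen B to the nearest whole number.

230 density bands

Specimen A: true density band count = 485 + 3 = 488.
Specimen A: dividing by 2 density bands per year: 488 / 2 = 244 years.
A: Extension rate ≈ 1778.0 / 244 = 7.287 mm/yr.
For B, 836.5 / 7.287 = 114.79 years; at 2 density bands per year that is 114.79 × 2 ≈ 230 density bands.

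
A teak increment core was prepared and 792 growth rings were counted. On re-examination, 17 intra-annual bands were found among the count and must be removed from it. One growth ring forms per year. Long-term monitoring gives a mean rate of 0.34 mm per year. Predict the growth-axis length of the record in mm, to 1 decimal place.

After corrections the count is 792 − 17 = 775 growth rings.
Length ≈ 0.34 × 775 = 263.5 mm.

263.5 mm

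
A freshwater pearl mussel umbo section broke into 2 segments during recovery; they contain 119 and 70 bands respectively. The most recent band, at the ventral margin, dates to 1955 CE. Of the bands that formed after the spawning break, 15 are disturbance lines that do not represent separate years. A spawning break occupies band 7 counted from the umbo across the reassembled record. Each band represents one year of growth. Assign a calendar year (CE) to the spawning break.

Total bands = 119 + 70 = 189.
The spawning break sits at band 7 from the umbo, so 189 − 7 = 182 bands formed after it.
182 − 15 false = 167 true bands after the spawning break.
1955 − 167 = 1788 CE.

1788 CE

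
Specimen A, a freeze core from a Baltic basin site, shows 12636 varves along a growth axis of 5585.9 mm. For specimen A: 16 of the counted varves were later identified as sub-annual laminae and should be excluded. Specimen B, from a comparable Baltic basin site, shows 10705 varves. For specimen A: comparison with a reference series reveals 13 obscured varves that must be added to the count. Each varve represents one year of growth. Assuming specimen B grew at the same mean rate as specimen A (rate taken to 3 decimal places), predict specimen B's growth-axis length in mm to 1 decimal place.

Specimen A: true varve count = 12636 − 16 + 13 = 12633.
A: Mean rate = 5585.9 mm / 12633 years ≈ 0.442 mm/yr.
B's length ≈ 0.442 × 10705 = 4731.6 mm.

4731.6 mm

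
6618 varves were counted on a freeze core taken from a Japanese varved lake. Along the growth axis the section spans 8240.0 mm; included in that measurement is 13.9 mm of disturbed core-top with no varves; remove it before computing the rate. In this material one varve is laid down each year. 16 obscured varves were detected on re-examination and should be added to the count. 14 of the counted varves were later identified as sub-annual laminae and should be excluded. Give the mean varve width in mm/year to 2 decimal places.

1.24 mm/year

Correcting the raw count gives 6618 − 14 + 16 = 6620 true varves.
Net length = 8240.0 − 13.9 = 8226.1 mm.
Extension rate ≈ 8226.1 / 6620 = 1.24 mm/year.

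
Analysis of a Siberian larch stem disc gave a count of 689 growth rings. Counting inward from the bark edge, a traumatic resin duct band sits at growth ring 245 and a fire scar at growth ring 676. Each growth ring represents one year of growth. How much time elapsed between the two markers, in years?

Separation: 676 − 245 = 431 growth rings.
At one growth ring per year, 431 years elapsed between them.

431 yr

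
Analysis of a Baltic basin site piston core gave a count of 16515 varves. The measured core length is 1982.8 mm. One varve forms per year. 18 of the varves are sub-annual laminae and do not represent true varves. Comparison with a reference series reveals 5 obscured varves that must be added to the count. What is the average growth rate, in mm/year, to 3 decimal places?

After corrections the count is 16515 − 18 + 5 = 16502 varves.
Extension rate ≈ 1982.8 / 16502 = 0.120 mm/year.

0.120 mm/year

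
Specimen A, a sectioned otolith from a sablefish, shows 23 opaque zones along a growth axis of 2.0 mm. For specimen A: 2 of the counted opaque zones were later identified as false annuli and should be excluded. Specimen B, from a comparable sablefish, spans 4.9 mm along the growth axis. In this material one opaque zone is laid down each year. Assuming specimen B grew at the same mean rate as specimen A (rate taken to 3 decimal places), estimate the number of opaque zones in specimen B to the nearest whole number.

52 opaque zones

Specimen A: after corrections the count is 23 − 2 = 21 opaque zones.
A: Extension rate ≈ 2.0 / 21 = 0.095 mm/yr.
Specimen B: 4.9 mm / 0.095 mm per year = 51.58 years ≈ 52 opaque zones.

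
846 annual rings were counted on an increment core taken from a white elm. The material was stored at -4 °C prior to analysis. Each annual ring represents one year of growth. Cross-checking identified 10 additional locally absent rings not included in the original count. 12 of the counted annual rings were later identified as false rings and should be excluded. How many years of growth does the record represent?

Correcting the raw count gives 846 − 12 + 10 = 844 true annual rings.
At one annual ring per year, that is 844 years.

844 yr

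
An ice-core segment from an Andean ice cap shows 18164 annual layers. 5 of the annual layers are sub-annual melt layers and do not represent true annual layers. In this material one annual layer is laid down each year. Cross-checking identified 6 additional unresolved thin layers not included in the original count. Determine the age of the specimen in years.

Correcting the raw count gives 18164 − 5 + 6 = 18165 true annual layers.
One annual layer per year makes the duration 18165 years.

18165 years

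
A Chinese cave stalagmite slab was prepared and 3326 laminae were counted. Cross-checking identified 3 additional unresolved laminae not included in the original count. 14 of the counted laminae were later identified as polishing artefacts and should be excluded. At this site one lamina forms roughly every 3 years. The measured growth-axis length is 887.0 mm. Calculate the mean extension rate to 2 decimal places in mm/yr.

Correcting the raw count gives 3326 − 14 + 3 = 3315 true laminae.
3315 laminae at 3 years each span 3315 × 3 = 9945 years.
887.0 mm over 9945 years gives 887.0 / 9945 ≈ 0.09 mm/yr.

0.09 mm/yr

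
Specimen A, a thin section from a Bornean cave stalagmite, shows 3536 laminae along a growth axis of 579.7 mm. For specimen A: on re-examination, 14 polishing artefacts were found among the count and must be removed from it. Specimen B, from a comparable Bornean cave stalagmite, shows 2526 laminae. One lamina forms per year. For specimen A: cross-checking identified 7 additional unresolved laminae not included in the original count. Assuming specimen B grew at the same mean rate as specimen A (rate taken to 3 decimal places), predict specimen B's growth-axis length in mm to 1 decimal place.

Specimen A: after corrections the count is 3536 − 14 + 7 = 3529 laminae.
A: Extension rate ≈ 579.7 / 3529 = 0.164 mm per year.
Length of B = 0.164 × 2526 = 414.3 mm.

414.3 mm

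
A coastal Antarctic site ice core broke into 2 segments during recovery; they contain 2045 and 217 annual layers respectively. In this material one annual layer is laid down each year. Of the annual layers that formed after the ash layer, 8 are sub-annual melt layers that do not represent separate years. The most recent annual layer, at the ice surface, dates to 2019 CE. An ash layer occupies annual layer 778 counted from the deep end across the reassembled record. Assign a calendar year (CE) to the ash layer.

543 CE

Total annual layers = 2045 + 217 = 2262.
Between annual layer 778 and the ice surface there are 2262 − 778 = 1484 annual layers.
Excluding 8 false annual layers: 1484 − 8 = 1476.
Counting back 1476 years from 2019 CE places the ash layer in 2019 − 1476 = 543 CE.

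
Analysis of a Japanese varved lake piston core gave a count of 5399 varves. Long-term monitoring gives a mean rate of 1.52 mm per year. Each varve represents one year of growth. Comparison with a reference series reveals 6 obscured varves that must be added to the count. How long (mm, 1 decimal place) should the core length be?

Correcting the raw count gives 5399 + 6 = 5405 true varves.
Length ≈ 1.52 × 5405 = 8215.6 mm.

8215.6 mm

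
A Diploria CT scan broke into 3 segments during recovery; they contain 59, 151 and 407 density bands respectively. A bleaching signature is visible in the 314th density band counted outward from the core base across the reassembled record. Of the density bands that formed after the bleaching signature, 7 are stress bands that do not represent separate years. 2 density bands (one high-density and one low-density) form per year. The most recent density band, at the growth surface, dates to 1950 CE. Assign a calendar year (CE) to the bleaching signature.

Total density bands = 59 + 151 + 407 = 617.
The bleaching signature sits at density band 314 from the core base, so 617 − 314 = 303 density bands formed after it.
303 − 7 false = 296 true density bands after the bleaching signature.
Dividing by 2 density bands per year: 296 / 2 = 148 years.
Counting back 148 years from 1950 CE places the bleaching signature in 1950 − 148 = 1802 CE.

1802 CE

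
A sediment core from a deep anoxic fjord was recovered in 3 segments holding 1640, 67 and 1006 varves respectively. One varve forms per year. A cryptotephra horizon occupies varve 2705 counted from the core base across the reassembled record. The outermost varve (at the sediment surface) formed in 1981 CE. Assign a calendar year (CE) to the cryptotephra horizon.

Total varves = 1640 + 67 + 1006 = 2713.
The cryptotephra horizon sits at varve 2705 from the core base, so 2713 − 2705 = 8 varves formed after it.
1981 − 8 = 1973 CE.

1973 CE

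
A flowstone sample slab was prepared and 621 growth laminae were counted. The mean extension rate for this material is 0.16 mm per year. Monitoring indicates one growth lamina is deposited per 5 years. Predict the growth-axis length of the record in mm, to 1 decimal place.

621 growth laminae at 5 years each span 621 × 5 = 3105 years.
Predicted length = 0.16 mm/year × 3105 years = 496.8 mm.

496.8 mm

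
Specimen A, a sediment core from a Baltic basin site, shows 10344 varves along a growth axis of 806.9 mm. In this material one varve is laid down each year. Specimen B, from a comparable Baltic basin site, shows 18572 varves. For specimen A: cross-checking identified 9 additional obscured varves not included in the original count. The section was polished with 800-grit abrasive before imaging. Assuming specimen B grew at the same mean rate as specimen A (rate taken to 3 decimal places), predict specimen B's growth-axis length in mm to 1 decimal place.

1448.6 mm

Specimen A: true varve count = 10344 + 9 = 10353.
A: 806.9 mm over 10353 years gives 806.9 / 10353 ≈ 0.078 mm per year.
For B, 0.078 mm/year × 18572 years = 1448.6 mm.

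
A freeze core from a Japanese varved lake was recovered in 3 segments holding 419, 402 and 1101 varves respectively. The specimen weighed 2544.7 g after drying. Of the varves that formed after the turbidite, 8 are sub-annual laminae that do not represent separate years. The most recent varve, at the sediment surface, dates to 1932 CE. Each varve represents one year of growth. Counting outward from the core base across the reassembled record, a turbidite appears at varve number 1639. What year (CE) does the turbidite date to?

1657 CE

Total varves = 419 + 402 + 1101 = 1922.
1922 − 1639 = 283 varves lie beyond the turbidite toward the sediment surface.
Removing the 8 false varves leaves 283 − 8 = 275 true varves beyond the turbidite.
Counting back 275 years from 1932 CE places the turbidite in 1932 − 275 = 1657 CE.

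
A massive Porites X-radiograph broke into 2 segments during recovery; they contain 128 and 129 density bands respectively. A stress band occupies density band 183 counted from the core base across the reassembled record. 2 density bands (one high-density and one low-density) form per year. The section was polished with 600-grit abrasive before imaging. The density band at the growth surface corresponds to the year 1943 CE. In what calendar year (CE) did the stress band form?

Total density bands = 128 + 129 = 257.
Between density band 183 and the growth surface there are 257 − 183 = 74 density bands.
With 2 density bands per year, 74 / 2 = 37 years.
1943 − 37 = 1906 CE.

1906 CE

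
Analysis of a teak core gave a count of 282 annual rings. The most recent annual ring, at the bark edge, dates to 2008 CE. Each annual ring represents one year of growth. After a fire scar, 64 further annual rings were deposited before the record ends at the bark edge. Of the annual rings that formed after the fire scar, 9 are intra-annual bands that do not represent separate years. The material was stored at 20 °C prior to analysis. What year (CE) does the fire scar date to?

64 annual rings post-date the fire scar.
64 − 9 false = 55 true annual rings after the fire scar.
2008 − 55 = 1953 CE.

1953 CE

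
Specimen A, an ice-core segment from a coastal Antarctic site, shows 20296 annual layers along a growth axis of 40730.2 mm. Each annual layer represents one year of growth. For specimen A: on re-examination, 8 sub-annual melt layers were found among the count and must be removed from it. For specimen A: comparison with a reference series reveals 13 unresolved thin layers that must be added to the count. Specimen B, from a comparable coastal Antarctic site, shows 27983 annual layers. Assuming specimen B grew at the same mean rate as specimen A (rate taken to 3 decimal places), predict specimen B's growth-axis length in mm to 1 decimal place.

Specimen A: after corrections the count is 20296 − 8 + 13 = 20301 annual layers.
A: 40730.2 mm over 20301 years gives 40730.2 / 20301 ≈ 2.006 mm/yr.
Length of B = 2.006 × 27983 = 56133.9 mm.

56133.9 mm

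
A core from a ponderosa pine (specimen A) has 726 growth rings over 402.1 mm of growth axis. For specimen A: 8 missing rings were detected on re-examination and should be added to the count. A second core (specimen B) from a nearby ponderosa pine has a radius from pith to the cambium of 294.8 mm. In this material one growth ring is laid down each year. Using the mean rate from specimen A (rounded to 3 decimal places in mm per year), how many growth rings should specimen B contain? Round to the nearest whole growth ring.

538 growth rings

Specimen A: correcting the raw count gives 726 + 8 = 734 true growth rings.
A: 402.1 mm over 734 years gives 402.1 / 734 ≈ 0.548 mm/year.
For B, 294.8 / 0.548 = 537.96 years ≈ 538 growth rings.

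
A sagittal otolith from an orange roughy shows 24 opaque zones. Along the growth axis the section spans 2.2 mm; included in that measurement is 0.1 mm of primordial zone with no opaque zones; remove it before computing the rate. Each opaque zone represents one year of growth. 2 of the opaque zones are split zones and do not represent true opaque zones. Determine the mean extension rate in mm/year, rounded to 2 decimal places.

After corrections the count is 24 − 2 = 22 opaque zones.
Removing the 0.1 mm offcut leaves 2.2 − 0.1 = 2.1 mm.
Mean rate = 2.1 mm / 22 years ≈ 0.10 mm/year.

0.10 mm/year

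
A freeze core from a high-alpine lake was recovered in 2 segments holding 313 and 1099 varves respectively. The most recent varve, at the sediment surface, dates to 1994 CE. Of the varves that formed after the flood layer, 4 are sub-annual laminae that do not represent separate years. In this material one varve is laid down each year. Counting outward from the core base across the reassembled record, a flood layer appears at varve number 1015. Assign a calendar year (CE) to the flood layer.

Total varves = 313 + 1099 = 1412.
1412 − 1015 = 397 varves lie beyond the flood layer toward the sediment surface.
Removing the 4 false varves leaves 397 − 4 = 393 true varves beyond the flood layer.
The varve at the sediment surface is 1994 CE, so the flood layer dates to 1994 − 393 = 1601 CE.

1601 CE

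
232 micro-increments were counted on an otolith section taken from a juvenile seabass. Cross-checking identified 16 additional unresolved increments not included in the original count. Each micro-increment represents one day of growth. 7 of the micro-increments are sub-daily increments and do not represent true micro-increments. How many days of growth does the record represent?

241 d

Correcting the raw count gives 232 − 7 + 16 = 241 true micro-increments.
One micro-increment per day makes the duration 241 days.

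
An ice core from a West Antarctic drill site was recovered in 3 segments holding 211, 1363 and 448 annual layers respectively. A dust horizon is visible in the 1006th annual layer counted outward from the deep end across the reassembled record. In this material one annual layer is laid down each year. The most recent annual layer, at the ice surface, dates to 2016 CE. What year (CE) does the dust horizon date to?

Total annual layers = 211 + 1363 + 448 = 2022.
The dust horizon sits at annual layer 1006 from the deep end, so 2022 − 1006 = 1016 annual layers formed after it.
Counting back 1016 years from 2016 CE places the dust horizon in 2016 − 1016 = 1000 CE.

1000 CE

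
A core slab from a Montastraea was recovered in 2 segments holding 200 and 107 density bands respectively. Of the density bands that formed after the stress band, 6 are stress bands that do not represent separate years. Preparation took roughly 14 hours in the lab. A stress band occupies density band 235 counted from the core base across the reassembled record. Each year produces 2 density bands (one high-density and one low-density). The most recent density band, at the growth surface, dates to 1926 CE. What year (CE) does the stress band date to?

Total density bands = 200 + 107 = 307.
Between density band 235 and the growth surface there are 307 − 235 = 72 density bands.
Excluding 6 false density bands: 72 − 6 = 66.
66 density bands at 2 per year is 66 / 2 = 33 years.
The density band at the growth surface is 1926 CE, so the stress band dates to 1926 − 33 = 1893 CE.

1893 CE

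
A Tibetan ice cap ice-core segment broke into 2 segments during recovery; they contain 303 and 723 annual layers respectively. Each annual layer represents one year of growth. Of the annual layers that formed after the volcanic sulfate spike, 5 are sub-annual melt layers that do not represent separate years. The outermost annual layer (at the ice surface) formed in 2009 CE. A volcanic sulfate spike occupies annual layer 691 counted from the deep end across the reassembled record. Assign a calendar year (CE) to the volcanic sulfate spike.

Total annual layers = 303 + 723 = 1026.
1026 − 691 = 335 annual layers lie beyond the volcanic sulfate spike toward the ice surface.
335 − 5 false = 330 true annual layers after the volcanic sulfate spike.
Counting back 330 years from 2009 CE places the volcanic sulfate spike in 2009 − 330 = 1679 CE.

1679 CE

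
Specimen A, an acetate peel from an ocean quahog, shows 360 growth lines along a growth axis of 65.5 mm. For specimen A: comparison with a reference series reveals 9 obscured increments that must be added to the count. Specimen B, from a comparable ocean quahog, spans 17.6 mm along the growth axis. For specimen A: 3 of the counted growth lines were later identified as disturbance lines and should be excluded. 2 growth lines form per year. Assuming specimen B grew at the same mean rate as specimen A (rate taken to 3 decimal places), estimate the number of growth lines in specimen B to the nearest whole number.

98 growth lines

Specimen A: after corrections the count is 360 − 3 + 9 = 366 growth lines.
Specimen A: with 2 growth lines per year, 366 / 2 = 183 years.
A: Extension rate ≈ 65.5 / 183 = 0.358 mm/yr.
For B, 17.6 / 0.358 = 49.16 years; at 2 growth lines per year that is 49.16 × 2 ≈ 98 growth lines.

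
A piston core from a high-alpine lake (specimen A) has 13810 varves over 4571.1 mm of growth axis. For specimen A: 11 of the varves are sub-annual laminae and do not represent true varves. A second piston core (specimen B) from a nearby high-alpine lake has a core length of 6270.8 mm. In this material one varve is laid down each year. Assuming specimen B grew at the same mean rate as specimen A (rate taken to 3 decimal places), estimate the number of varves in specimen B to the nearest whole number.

Specimen A: after corrections the count is 13810 − 11 = 13799 varves.
A: 4571.1 mm over 13799 years gives 4571.1 / 13799 ≈ 0.331 mm/year.
B spans 6270.8 / 0.331 = 18945.02 years ≈ 18945 varves.

18945 varves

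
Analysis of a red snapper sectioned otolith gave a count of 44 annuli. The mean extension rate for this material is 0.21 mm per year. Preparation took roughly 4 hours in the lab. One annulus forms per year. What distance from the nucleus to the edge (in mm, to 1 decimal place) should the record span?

44 years of growth are recorded.
Length ≈ 0.21 × 44 = 9.2 mm.

9.2 mm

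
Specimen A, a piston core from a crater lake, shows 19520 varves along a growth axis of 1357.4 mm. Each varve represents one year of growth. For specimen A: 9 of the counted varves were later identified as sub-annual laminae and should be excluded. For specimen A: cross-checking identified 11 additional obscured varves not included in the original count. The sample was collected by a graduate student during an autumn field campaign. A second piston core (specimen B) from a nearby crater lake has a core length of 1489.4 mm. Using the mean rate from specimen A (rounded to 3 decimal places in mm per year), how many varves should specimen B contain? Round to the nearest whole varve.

21277 varves

Specimen A: adjusted count: 19520 − 9 + 11 = 19522 varves.
A: Mean rate = 1357.4 mm / 19522 years ≈ 0.070 mm/year.
For B, 1489.4 / 0.070 = 21277.14 years ≈ 21277 varves.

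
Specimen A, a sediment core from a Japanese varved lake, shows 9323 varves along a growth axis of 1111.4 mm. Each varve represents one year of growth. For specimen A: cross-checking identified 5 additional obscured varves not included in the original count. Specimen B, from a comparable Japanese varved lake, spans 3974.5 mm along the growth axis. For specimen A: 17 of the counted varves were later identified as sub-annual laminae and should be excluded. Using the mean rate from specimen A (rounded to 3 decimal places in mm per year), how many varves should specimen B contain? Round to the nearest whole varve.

33399 varves

Specimen A: correcting the raw count gives 9323 − 17 + 5 = 9311 true varves.
A: 1111.4 mm over 9311 years gives 1111.4 / 9311 ≈ 0.119 mm/yr.
Specimen B: 3974.5 mm / 0.119 mm per year = 33399.16 years ≈ 33399 varves.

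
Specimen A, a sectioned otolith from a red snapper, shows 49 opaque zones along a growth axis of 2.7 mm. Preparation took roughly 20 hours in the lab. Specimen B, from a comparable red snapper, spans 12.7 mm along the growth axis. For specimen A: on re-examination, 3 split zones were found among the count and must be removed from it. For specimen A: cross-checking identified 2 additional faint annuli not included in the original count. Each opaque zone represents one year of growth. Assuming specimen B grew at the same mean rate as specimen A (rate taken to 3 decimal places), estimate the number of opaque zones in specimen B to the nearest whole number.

Specimen A: adjusted count: 49 − 3 + 2 = 48 opaque zones.
A: Mean rate = 2.7 mm / 48 years ≈ 0.056 mm per year.
For B, 12.7 / 0.056 = 226.79 years ≈ 227 opaque zones.

227 opaque zones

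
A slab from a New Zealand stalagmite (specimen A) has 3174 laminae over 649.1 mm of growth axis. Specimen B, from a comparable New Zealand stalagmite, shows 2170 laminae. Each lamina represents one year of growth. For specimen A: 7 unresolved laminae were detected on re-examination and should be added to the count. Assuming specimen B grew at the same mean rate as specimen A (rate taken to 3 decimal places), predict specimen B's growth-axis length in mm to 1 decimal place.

Specimen A: correcting the raw count gives 3174 + 7 = 3181 true laminae.
A: Extension rate ≈ 649.1 / 3181 = 0.204 mm per year.
For B, 0.204 mm/year × 2170 years = 442.7 mm.

442.7 mm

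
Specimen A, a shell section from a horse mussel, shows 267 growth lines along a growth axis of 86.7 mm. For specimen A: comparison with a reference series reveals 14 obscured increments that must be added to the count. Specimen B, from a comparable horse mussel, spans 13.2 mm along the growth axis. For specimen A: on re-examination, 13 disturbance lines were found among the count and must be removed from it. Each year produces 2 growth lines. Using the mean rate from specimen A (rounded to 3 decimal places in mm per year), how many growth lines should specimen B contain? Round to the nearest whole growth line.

41 growth lines

Specimen A: true growth line count = 267 − 13 + 14 = 268.
Specimen A: 268 growth lines at 2 per year is 268 / 2 = 134 years.
A: 86.7 mm over 134 years gives 86.7 / 134 ≈ 0.647 mm/year.
B spans 13.2 / 0.647 = 20.40 years; at 2 growth lines per year that is 20.40 × 2 ≈ 41 growth lines.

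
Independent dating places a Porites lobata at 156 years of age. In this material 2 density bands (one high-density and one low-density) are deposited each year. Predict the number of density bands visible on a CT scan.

312 density bands

Expected density bands: 156 × 2 = 312.
So 312 density bands should be present.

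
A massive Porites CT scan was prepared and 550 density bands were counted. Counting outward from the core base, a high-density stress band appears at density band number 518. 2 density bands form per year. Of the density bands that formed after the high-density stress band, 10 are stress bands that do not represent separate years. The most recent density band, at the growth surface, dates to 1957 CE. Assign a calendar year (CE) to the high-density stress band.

1946 CE

550 − 518 = 32 density bands lie beyond the high-density stress band toward the growth surface.
Excluding 10 false density bands: 32 − 10 = 22.
22 density bands at 2 per year is 22 / 2 = 11 years.
1957 − 11 = 1946 CE.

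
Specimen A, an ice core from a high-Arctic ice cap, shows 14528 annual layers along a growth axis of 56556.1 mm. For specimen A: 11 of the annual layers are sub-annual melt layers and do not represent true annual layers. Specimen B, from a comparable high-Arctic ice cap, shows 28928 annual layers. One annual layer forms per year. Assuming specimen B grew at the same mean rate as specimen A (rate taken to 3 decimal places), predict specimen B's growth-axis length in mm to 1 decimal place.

Specimen A: adjusted count: 14528 − 11 = 14517 annual layers.
A: Extension rate ≈ 56556.1 / 14517 = 3.896 mm/year.
Length of B = 3.896 × 28928 = 112703.5 mm.

112703.5 mm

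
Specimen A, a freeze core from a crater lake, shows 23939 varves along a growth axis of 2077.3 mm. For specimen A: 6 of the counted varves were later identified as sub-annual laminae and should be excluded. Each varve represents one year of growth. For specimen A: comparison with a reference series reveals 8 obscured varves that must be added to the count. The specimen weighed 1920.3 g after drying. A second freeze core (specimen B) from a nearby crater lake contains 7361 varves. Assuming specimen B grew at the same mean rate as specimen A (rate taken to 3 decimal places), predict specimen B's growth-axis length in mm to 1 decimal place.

Specimen A: correcting the raw count gives 23939 − 6 + 8 = 23941 true varves.
A: 2077.3 mm over 23941 years gives 2077.3 / 23941 ≈ 0.087 mm/year.
For B, 0.087 mm/year × 7361 years = 640.4 mm.

640.4 mm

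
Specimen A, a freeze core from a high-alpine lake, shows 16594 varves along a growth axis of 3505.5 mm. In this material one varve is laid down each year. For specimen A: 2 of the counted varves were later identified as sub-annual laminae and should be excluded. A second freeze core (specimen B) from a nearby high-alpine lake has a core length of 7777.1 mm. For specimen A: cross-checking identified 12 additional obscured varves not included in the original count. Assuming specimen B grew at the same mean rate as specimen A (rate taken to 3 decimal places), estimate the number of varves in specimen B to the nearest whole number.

Specimen A: true varve count = 16594 − 2 + 12 = 16604.
A: Mean rate = 3505.5 mm / 16604 years ≈ 0.211 mm/year.
For B, 7777.1 / 0.211 = 36858.29 years ≈ 36858 varves.

36858 varves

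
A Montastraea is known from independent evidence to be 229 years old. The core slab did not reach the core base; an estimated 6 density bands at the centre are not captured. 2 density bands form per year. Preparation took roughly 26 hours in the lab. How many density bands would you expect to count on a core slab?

452 density bands

With 2 density bands per year, 229 years would produce 229 × 2 = 458 density bands.
Less the 6 uncaptured density bands: 458 − 6 = 452.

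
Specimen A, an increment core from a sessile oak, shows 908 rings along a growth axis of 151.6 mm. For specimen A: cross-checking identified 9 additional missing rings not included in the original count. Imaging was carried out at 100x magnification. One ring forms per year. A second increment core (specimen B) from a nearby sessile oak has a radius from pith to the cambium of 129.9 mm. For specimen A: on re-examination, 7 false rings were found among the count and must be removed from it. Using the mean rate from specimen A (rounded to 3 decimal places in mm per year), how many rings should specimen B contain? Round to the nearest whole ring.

Specimen A: adjusted count: 908 − 7 + 9 = 910 rings.
A: Mean rate = 151.6 mm / 910 years ≈ 0.167 mm per year.
For B, 129.9 / 0.167 = 777.84 years ≈ 778 rings.

778 rings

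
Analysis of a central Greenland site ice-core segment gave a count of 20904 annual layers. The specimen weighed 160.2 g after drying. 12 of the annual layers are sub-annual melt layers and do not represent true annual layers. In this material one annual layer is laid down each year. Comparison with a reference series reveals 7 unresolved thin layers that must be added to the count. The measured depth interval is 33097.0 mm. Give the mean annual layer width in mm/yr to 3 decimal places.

1.584 mm/yr

Correcting the raw count gives 20904 − 12 + 7 = 20899 true annual layers.
33097.0 mm over 20899 years gives 33097.0 / 20899 ≈ 1.584 mm/yr.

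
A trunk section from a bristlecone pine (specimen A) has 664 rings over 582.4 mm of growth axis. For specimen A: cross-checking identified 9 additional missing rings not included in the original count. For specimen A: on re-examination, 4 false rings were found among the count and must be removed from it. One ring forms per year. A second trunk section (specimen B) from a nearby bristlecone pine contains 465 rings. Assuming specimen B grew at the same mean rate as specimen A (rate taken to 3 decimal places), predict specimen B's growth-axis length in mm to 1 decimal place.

Specimen A: after corrections the count is 664 − 4 + 9 = 669 rings.
A: 582.4 mm over 669 years gives 582.4 / 669 ≈ 0.871 mm/yr.
Length of B = 0.871 × 465 = 405.0 mm.

405.0 mm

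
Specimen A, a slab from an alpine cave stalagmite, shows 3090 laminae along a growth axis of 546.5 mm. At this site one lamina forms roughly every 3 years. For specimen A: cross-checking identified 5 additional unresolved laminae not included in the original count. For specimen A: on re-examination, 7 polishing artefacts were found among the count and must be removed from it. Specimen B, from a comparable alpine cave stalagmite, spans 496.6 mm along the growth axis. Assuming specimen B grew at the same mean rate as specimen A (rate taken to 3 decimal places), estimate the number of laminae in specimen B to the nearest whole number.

2806 laminae

Specimen A: correcting the raw count gives 3090 − 7 + 5 = 3088 true laminae.
Specimen A: at 3 years per lamina, 3088 × 3 = 9264 years.
A: Extension rate ≈ 546.5 / 9264 = 0.059 mm/year.
Specimen B: 496.6 mm / 0.059 mm per year = 8416.95 years; at 3 years per lamina that is 8416.95 / 3 ≈ 2806 laminae.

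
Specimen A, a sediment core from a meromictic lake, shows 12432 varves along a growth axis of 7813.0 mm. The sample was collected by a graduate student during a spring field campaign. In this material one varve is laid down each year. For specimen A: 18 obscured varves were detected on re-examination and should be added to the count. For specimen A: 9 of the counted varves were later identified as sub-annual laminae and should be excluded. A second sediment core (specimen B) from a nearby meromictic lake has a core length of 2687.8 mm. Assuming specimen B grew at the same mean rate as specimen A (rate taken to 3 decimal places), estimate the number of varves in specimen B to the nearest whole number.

Specimen A: after corrections the count is 12432 − 9 + 18 = 12441 varves.
A: Extension rate ≈ 7813.0 / 12441 = 0.628 mm per year.
Specimen B: 2687.8 mm / 0.628 mm per year = 4279.94 years ≈ 4280 varves.

4280 varves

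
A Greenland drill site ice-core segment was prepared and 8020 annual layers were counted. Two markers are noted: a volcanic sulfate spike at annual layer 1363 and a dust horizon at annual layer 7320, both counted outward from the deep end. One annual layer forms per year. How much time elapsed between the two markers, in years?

5957 yr

The two markers are separated by 7320 − 1363 = 5957 annual layers.
One annual layer per year makes the interval 5957 years.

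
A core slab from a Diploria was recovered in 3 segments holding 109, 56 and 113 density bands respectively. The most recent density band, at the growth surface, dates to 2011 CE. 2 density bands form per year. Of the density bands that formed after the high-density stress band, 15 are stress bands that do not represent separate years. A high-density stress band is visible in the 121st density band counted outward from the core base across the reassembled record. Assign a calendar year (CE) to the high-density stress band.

1940 CE

Total density bands = 109 + 56 + 113 = 278.
The high-density stress band sits at density band 121 from the core base, so 278 − 121 = 157 density bands formed after it.
Excluding 15 false density bands: 157 − 15 = 142.
Dividing by 2 density bands per year: 142 / 2 = 71 years.
2011 − 71 = 1940 CE.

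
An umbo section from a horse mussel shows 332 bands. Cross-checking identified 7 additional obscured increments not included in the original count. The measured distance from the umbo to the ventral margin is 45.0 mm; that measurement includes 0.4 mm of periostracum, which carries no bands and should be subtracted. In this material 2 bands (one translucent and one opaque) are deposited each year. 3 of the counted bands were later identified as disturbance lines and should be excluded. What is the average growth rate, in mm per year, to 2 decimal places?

True band count = 332 − 3 + 7 = 336.
Dividing by 2 bands per year: 336 / 2 = 168 years.
Removing the 0.4 mm offcut leaves 45.0 − 0.4 = 44.6 mm.
Extension rate ≈ 44.6 / 168 = 0.27 mm per year.

0.27 mm per year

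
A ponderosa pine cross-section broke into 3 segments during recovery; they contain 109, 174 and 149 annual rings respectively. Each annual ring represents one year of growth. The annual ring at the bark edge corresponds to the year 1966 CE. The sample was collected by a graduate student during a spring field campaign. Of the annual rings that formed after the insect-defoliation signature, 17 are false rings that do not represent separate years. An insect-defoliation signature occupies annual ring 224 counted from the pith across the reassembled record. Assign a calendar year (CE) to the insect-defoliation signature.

Total annual rings = 109 + 174 + 149 = 432.
Between annual ring 224 and the bark edge there are 432 − 224 = 208 annual rings.
Excluding 17 false annual rings: 208 − 17 = 191.
The annual ring at the bark edge is 1966 CE, so the insect-defoliation signature dates to 1966 − 191 = 1775 CE.

1775 CE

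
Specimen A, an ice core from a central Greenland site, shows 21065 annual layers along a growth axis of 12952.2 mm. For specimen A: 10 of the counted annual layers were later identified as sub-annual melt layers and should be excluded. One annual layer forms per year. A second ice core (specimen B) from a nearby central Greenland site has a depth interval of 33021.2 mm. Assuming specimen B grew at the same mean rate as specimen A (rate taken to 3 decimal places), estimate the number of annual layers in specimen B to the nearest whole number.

53693 annual layers

Specimen A: adjusted count: 21065 − 10 = 21055 annual layers.
A: 12952.2 mm over 21055 years gives 12952.2 / 21055 ≈ 0.615 mm/year.
Specimen B: 33021.2 mm / 0.615 mm per year = 53693.01 years ≈ 53693 annual layers.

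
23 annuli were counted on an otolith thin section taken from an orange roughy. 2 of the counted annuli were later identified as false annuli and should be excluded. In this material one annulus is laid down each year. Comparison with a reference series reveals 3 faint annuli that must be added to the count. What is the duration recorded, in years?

True annulus count = 23 − 2 + 3 = 24.
At one annulus per year, that is 24 years.

24 years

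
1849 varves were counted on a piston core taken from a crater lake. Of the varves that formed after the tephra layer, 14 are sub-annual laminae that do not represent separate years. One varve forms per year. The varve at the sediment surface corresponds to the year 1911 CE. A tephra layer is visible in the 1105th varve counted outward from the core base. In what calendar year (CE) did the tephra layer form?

1181 CE

Between varve 1105 and the sediment surface there are 1849 − 1105 = 744 varves.
Removing the 14 false varves leaves 744 − 14 = 730 true varves beyond the tephra layer.
Counting back 730 years from 1911 CE places the tephra layer in 1911 − 730 = 1181 CE.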